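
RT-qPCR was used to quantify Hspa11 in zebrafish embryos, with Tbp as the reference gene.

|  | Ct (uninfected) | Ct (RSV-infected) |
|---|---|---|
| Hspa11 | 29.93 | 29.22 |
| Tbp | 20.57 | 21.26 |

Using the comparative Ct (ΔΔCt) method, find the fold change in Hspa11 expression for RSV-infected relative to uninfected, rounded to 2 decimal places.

ΔCt(uninfected) = 29.930 − 20.570 = 9.360
ΔCt(RSV-infected) = 29.220 − 21.260 = 7.960
ΔΔCt = 7.960 − 9.360 = -1.400
Fold change = 2^(−(-1.400)) = 2^1.400 = 2.639

2.64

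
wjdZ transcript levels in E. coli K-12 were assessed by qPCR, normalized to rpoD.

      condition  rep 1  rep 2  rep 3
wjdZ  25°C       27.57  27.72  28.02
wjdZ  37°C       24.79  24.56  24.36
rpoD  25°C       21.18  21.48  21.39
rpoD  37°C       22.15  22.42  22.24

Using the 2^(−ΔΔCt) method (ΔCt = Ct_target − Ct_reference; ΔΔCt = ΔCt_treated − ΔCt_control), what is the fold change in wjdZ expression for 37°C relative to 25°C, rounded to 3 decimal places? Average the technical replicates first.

17.388

Mean Ct: wjdZ 25°C 27.770; wjdZ 37°C 24.570; rpoD 25°C 21.350; rpoD 37°C 22.270
ΔCt(25°C) = 27.770 − 21.350 = 6.420
ΔCt(37°C) = 24.570 − 22.270 = 2.300
ΔΔCt = 2.300 − 6.420 = -4.120
Fold change = 2^(−(-4.120)) = 2^4.120 = 17.3878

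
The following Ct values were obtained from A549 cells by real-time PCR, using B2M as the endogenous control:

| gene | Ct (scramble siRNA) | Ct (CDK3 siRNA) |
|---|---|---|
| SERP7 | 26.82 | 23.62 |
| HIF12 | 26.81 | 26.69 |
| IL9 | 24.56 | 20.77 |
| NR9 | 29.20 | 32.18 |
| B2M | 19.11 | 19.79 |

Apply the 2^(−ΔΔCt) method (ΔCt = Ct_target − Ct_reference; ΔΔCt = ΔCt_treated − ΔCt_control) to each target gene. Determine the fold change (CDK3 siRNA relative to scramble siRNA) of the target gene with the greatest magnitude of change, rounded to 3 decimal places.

22.162

SERP7: ΔΔCt = (23.62−19.79) − (26.82−19.11) = 3.83 − 7.71 = -3.88; fold change = 2^3.88 = 14.723
HIF12: ΔΔCt = (26.69−19.79) − (26.81−19.11) = 6.90 − 7.70 = -0.80; fold change = 2^0.80 = 1.741
IL9: ΔΔCt = (20.77−19.79) − (24.56−19.11) = 0.98 − 5.45 = -4.47; fold change = 2^4.47 = 22.162
NR9: ΔΔCt = (32.18−19.79) − (29.20−19.11) = 12.39 − 10.09 = 2.30; fold change = 2^-2.30 = 0.203
IL9 has the largest |ΔΔCt| = 4.47.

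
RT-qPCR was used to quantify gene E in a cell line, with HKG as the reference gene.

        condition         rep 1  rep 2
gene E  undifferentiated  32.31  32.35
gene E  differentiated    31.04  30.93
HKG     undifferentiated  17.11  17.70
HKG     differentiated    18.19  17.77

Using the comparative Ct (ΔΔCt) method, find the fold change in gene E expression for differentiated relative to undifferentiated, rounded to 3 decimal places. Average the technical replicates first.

Mean Ct: gene E undifferentiated 32.330; gene E differentiated 30.985; HKG undifferentiated 17.405; HKG differentiated 17.980
ΔCt(undifferentiated) = 32.330 − 17.405 = 14.925
ΔCt(differentiated) = 30.985 − 17.980 = 13.005
ΔΔCt = 13.005 − 14.925 = -1.920
Fold change = 2^(−(-1.920)) = 2^1.920 = 3.7842

3.784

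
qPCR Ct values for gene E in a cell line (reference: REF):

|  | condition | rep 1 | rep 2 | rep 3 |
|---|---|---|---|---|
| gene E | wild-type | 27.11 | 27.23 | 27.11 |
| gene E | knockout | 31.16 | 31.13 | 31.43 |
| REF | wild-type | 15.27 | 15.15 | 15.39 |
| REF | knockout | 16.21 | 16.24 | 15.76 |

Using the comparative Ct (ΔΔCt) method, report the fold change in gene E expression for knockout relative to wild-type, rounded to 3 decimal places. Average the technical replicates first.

0.102

Mean Ct: gene E wild-type 27.150; gene E knockout 31.240; REF wild-type 15.270; REF knockout 16.070
ΔCt(wild-type) = 27.150 − 15.270 = 11.880
ΔCt(knockout) = 31.240 − 16.070 = 15.170
ΔΔCt = 15.170 − 11.880 = 3.290
Fold change = 2^(−3.290) = 0.1022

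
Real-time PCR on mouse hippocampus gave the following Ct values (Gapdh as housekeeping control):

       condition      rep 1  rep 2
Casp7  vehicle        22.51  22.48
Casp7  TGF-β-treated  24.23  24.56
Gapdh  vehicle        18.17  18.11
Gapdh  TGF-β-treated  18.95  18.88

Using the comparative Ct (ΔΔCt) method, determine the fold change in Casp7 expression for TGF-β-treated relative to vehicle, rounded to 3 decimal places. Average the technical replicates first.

0.459

Mean Ct: Casp7 vehicle 22.495; Casp7 TGF-β-treated 24.395; Gapdh vehicle 18.140; Gapdh TGF-β-treated 18.915
ΔCt(vehicle) = 22.495 − 18.140 = 4.355
ΔCt(TGF-β-treated) = 24.395 − 18.915 = 5.480
ΔΔCt = 5.480 − 4.355 = 1.125
Fold change = 2^(−1.125) = 0.4585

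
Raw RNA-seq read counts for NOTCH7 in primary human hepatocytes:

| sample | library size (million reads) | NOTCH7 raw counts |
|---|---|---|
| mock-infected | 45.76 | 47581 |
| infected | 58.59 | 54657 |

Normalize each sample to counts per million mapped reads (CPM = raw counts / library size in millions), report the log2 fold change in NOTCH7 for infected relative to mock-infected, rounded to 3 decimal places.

-0.157

CPM(mock-infected) = 47581 / 45.76 = 1039.7946
CPM(infected) = 54657 / 58.59 = 932.8725
Fold change = 932.8725 / 1039.7946 = 0.89717
log2(0.89717) = -0.1565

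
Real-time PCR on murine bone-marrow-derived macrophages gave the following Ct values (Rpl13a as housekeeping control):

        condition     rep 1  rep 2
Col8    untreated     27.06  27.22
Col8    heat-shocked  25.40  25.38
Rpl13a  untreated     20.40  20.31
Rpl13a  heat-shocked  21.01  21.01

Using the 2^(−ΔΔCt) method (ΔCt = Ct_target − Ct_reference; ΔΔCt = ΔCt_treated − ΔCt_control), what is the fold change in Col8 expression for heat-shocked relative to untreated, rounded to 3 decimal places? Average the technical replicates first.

5.296

Mean Ct: Col8 untreated 27.140; Col8 heat-shocked 25.390; Rpl13a untreated 20.355; Rpl13a heat-shocked 21.010
ΔCt(untreated) = 27.140 − 20.355 = 6.785
ΔCt(heat-shocked) = 25.390 − 21.010 = 4.380
ΔΔCt = 4.380 − 6.785 = -2.405
Fold change = 2^(−(-2.405)) = 2^2.405 = 5.2964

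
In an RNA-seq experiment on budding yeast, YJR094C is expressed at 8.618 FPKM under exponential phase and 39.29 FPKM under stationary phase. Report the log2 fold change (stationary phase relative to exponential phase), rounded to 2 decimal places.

Fold change = 39.29 / 8.618 = 4.5591
log2(4.5591) = 2.189

2.19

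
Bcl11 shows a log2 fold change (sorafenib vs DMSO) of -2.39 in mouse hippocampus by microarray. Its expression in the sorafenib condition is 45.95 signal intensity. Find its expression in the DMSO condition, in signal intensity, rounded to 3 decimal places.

Fold change = 2^(-2.39) = 0.1908
DMSO expression = 45.95 / 0.1908 = 240.850

240.850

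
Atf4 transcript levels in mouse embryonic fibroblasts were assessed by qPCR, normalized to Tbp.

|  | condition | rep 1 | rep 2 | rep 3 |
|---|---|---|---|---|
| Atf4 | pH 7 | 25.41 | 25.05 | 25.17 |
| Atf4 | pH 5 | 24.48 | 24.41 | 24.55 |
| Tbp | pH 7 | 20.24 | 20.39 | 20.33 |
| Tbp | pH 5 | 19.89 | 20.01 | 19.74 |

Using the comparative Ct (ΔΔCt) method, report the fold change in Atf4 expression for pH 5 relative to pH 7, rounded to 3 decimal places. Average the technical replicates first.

Mean Ct: Atf4 pH 7 25.210; Atf4 pH 5 24.480; Tbp pH 7 20.320; Tbp pH 5 19.880
ΔCt(pH 7) = 25.210 − 20.320 = 4.890
ΔCt(pH 5) = 24.480 − 19.880 = 4.600
ΔΔCt = 4.600 − 4.890 = -0.290
Fold change = 2^(−(-0.290)) = 2^0.290 = 1.2226

1.223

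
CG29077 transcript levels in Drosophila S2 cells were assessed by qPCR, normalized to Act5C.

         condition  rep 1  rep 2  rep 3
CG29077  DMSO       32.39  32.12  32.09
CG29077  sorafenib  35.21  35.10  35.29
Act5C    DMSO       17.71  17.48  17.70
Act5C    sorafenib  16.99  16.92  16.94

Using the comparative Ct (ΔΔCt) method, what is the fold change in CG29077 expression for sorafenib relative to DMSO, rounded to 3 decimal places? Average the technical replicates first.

Mean Ct: CG29077 DMSO 32.200; CG29077 sorafenib 35.200; Act5C DMSO 17.630; Act5C sorafenib 16.950
ΔCt(DMSO) = 32.200 − 17.630 = 14.570
ΔCt(sorafenib) = 35.200 − 16.950 = 18.250
ΔΔCt = 18.250 − 14.570 = 3.680
Fold change = 2^(−3.680) = 0.0780

0.078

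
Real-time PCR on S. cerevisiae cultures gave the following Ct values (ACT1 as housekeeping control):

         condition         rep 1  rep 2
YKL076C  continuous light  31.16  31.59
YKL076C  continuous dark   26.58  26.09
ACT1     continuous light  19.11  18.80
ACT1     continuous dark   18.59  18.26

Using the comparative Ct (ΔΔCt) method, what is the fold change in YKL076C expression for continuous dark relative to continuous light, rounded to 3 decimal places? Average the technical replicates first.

22.785

Mean Ct: YKL076C continuous light 31.375; YKL076C continuous dark 26.335; ACT1 continuous light 18.955; ACT1 continuous dark 18.425
ΔCt(continuous light) = 31.375 − 18.955 = 12.420
ΔCt(continuous dark) = 26.335 − 18.425 = 7.910
ΔΔCt = 7.910 − 12.420 = -4.510
Fold change = 2^(−(-4.510)) = 2^4.510 = 22.7848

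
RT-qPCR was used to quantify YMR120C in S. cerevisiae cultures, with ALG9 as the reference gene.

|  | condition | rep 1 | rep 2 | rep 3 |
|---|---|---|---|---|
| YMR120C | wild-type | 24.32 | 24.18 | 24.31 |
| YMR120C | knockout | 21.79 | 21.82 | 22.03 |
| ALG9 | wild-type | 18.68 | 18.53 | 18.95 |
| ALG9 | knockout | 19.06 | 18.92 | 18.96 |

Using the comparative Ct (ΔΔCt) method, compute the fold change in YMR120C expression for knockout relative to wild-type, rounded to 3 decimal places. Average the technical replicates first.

6.277

Mean Ct: YMR120C wild-type 24.270; YMR120C knockout 21.880; ALG9 wild-type 18.720; ALG9 knockout 18.980
ΔCt(wild-type) = 24.270 − 18.720 = 5.550
ΔCt(knockout) = 21.880 − 18.980 = 2.900
ΔΔCt = 2.900 − 5.550 = -2.650
Fold change = 2^(−(-2.650)) = 2^2.650 = 6.2767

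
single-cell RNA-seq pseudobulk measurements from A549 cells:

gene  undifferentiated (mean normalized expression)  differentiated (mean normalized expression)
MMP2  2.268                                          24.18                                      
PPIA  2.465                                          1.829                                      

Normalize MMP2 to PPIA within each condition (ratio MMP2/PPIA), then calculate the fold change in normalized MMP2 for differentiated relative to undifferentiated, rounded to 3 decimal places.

14.369

MMP2/PPIA (undifferentiated) = 2.268 / 2.465 = 0.92008
MMP2/PPIA (differentiated) = 24.18 / 1.829 = 13.22
Fold change = 13.22 / 0.92008 = 14.3687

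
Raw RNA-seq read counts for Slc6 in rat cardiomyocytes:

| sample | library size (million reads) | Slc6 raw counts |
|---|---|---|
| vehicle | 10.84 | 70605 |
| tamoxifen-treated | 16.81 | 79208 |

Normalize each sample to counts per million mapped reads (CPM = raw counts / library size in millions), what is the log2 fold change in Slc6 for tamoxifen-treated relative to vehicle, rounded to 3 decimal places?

CPM(vehicle) = 70605 / 10.84 = 6513.3764
CPM(tamoxifen-treated) = 79208 / 16.81 = 4711.9572
Fold change = 4711.9572 / 6513.3764 = 0.72343
log2(0.72343) = -0.4671

-0.467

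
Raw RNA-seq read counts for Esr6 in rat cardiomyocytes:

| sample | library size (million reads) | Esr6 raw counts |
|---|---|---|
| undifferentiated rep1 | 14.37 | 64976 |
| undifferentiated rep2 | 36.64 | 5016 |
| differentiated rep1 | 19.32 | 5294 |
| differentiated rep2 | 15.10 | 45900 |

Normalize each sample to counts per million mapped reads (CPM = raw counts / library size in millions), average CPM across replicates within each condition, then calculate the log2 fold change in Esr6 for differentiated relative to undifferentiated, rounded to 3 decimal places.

-0.491

CPM(undifferentiated rep1) = 64976 / 14.37 = 4521.6423
CPM(undifferentiated rep2) = 5016 / 36.64 = 136.8996
CPM(differentiated rep1) = 5294 / 19.32 = 274.0166
CPM(differentiated rep2) = 45900 / 15.10 = 3039.7351
mean CPM(undifferentiated) = 2329.2709; mean CPM(differentiated) = 1656.8758
Fold change = 1656.8758 / 2329.2709 = 0.71133
log2(0.71133) = -0.4914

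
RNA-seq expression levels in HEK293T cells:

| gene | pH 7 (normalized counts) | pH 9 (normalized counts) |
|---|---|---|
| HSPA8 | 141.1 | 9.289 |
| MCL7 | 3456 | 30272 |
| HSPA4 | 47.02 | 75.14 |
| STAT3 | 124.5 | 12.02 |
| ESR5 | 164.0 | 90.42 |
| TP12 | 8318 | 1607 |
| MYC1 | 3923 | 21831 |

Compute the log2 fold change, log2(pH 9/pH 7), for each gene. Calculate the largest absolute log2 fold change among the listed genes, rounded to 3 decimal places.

3.925

log2(9.289/141.1) = -3.925  (HSPA8)
log2(30272/3456) = 3.131  (MCL7)
log2(75.14/47.02) = 0.676  (HSPA4)
log2(12.02/124.5) = -3.373  (STAT3)
log2(90.42/164.0) = -0.859  (ESR5)
log2(1607/8318) = -2.372  (TP12)
log2(21831/3923) = 2.476  (MYC1)
The largest magnitude belongs to HSPA8.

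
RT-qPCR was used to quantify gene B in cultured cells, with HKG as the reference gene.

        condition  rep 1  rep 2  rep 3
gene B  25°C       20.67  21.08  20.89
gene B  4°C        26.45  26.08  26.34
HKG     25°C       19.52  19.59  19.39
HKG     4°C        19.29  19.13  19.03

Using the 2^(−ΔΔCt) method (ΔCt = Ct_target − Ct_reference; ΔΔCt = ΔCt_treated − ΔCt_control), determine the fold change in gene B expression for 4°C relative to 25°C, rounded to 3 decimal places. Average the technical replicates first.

0.018

Mean Ct: gene B 25°C 20.880; gene B 4°C 26.290; HKG 25°C 19.500; HKG 4°C 19.150
ΔCt(25°C) = 20.880 − 19.500 = 1.380
ΔCt(4°C) = 26.290 − 19.150 = 7.140
ΔΔCt = 7.140 − 1.380 = 5.760
Fold change = 2^(−5.760) = 0.0185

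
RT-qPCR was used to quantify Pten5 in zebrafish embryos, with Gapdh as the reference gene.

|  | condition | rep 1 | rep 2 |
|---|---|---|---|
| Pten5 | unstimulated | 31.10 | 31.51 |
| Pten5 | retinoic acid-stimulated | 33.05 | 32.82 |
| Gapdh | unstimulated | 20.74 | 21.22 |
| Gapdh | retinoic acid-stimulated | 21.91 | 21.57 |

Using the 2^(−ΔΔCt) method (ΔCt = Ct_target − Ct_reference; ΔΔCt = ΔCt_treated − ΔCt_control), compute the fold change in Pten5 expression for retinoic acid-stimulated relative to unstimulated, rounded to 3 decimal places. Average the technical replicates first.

Mean Ct: Pten5 unstimulated 31.305; Pten5 retinoic acid-stimulated 32.935; Gapdh unstimulated 20.980; Gapdh retinoic acid-stimulated 21.740
ΔCt(unstimulated) = 31.305 − 20.980 = 10.325
ΔCt(retinoic acid-stimulated) = 32.935 − 21.740 = 11.195
ΔΔCt = 11.195 − 10.325 = 0.870
Fold change = 2^(−0.870) = 0.5471

0.547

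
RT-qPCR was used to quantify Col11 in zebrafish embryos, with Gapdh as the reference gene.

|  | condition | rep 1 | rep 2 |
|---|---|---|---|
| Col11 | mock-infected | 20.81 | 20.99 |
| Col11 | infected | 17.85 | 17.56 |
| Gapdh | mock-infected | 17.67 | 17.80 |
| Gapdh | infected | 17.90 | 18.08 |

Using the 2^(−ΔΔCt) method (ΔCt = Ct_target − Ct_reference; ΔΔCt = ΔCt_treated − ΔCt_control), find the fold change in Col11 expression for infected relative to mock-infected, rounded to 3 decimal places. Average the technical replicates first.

10.928

Mean Ct: Col11 mock-infected 20.900; Col11 infected 17.705; Gapdh mock-infected 17.735; Gapdh infected 17.990
ΔCt(mock-infected) = 20.900 − 17.735 = 3.165
ΔCt(infected) = 17.705 − 17.990 = -0.285
ΔΔCt = -0.285 − 3.165 = -3.450
Fold change = 2^(−(-3.450)) = 2^3.450 = 10.9283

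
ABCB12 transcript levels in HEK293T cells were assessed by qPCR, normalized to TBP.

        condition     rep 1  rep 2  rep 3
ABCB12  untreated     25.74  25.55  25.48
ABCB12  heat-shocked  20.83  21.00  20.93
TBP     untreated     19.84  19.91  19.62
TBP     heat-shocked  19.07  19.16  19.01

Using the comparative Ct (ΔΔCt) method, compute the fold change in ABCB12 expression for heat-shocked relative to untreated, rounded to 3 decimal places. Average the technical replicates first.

15.562

Mean Ct: ABCB12 untreated 25.590; ABCB12 heat-shocked 20.920; TBP untreated 19.790; TBP heat-shocked 19.080
ΔCt(untreated) = 25.590 − 19.790 = 5.800
ΔCt(heat-shocked) = 20.920 − 19.080 = 1.840
ΔΔCt = 1.840 − 5.800 = -3.960
Fold change = 2^(−(-3.960)) = 2^3.960 = 15.5625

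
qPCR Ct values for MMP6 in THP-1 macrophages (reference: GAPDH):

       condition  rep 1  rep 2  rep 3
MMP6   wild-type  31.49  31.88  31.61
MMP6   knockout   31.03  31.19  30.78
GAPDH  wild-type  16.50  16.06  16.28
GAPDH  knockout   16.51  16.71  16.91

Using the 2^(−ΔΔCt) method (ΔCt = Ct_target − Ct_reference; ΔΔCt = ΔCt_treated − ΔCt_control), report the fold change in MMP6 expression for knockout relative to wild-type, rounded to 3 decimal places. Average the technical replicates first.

2.129

Mean Ct: MMP6 wild-type 31.660; MMP6 knockout 31.000; GAPDH wild-type 16.280; GAPDH knockout 16.710
ΔCt(wild-type) = 31.660 − 16.280 = 15.380
ΔCt(knockout) = 31.000 − 16.710 = 14.290
ΔΔCt = 14.290 − 15.380 = -1.090
Fold change = 2^(−(-1.090)) = 2^1.090 = 2.1287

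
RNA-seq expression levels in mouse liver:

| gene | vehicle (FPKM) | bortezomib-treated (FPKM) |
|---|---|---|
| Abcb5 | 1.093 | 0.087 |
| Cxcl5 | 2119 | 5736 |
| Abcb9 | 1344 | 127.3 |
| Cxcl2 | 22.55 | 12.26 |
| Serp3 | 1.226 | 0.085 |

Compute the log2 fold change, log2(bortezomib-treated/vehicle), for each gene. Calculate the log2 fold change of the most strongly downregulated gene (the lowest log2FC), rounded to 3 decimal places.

log2(0.087/1.093) = -3.651  (Abcb5)
log2(5736/2119) = 1.437  (Cxcl5)
log2(127.3/1344) = -3.400  (Abcb9)
log2(12.26/22.55) = -0.879  (Cxcl2)
log2(0.085/1.226) = -3.850  (Serp3)
Serp3 is most strongly downregulated.

-3.850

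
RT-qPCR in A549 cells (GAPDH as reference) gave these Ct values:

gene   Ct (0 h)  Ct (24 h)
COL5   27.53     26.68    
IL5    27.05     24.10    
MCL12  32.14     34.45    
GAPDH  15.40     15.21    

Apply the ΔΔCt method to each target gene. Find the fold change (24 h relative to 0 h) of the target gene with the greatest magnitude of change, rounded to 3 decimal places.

COL5: ΔΔCt = (26.68−15.21) − (27.53−15.40) = 11.47 − 12.13 = -0.66; fold change = 2^0.66 = 1.580
IL5: ΔΔCt = (24.10−15.21) − (27.05−15.40) = 8.89 − 11.65 = -2.76; fold change = 2^2.76 = 6.774
MCL12: ΔΔCt = (34.45−15.21) − (32.14−15.40) = 19.24 − 16.74 = 2.50; fold change = 2^-2.50 = 0.177
IL5 has the largest |ΔΔCt| = 2.76.

6.774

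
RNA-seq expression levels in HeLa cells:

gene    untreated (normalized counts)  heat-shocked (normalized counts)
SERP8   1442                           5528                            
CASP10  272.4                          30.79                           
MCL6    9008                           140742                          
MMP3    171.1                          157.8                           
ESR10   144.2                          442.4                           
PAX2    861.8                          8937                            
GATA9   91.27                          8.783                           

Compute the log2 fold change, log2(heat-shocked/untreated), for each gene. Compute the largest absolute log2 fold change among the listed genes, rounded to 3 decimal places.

3.966

log2(5528/1442) = 1.939  (SERP8)
log2(30.79/272.4) = -3.145  (CASP10)
log2(140742/9008) = 3.966  (MCL6)
log2(157.8/171.1) = -0.117  (MMP3)
log2(442.4/144.2) = 1.617  (ESR10)
log2(8937/861.8) = 3.374  (PAX2)
log2(8.783/91.27) = -3.377  (GATA9)
The largest magnitude belongs to MCL6.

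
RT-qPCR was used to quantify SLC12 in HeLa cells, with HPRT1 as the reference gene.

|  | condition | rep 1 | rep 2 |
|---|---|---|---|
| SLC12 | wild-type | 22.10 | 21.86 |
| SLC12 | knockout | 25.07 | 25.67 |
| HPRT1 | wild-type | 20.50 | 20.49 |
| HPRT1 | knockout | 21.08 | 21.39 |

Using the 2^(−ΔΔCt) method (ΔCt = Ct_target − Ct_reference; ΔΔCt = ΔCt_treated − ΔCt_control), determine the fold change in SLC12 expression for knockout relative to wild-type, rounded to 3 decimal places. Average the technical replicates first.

0.159

Mean Ct: SLC12 wild-type 21.980; SLC12 knockout 25.370; HPRT1 wild-type 20.495; HPRT1 knockout 21.235
ΔCt(wild-type) = 21.980 − 20.495 = 1.485
ΔCt(knockout) = 25.370 − 21.235 = 4.135
ΔΔCt = 4.135 − 1.485 = 2.650
Fold change = 2^(−2.650) = 0.1593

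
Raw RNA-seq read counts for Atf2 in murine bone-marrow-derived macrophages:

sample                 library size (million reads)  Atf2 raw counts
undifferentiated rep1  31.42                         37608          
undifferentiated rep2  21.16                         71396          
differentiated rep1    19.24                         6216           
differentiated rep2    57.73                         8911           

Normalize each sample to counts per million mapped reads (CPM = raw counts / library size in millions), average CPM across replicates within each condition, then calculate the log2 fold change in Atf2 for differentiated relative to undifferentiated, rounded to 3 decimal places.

-3.259

CPM(undifferentiated rep1) = 37608 / 31.42 = 1196.9446
CPM(undifferentiated rep2) = 71396 / 21.16 = 3374.1021
CPM(differentiated rep1) = 6216 / 19.24 = 323.0769
CPM(differentiated rep2) = 8911 / 57.73 = 154.3565
mean CPM(undifferentiated) = 2285.5234; mean CPM(differentiated) = 238.7167
Fold change = 238.7167 / 2285.5234 = 0.10445
log2(0.10445) = -3.2592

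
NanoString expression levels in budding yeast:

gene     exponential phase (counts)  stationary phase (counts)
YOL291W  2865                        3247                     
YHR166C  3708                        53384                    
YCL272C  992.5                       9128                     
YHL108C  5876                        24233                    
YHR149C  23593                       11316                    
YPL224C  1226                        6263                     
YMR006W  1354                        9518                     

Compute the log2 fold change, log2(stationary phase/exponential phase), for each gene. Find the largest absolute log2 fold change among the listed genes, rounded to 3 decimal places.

log2(3247/2865) = 0.181  (YOL291W)
log2(53384/3708) = 3.848  (YHR166C)
log2(9128/992.5) = 3.201  (YCL272C)
log2(24233/5876) = 2.044  (YHL108C)
log2(11316/23593) = -1.060  (YHR149C)
log2(6263/1226) = 2.353  (YPL224C)
log2(9518/1354) = 2.813  (YMR006W)
The largest magnitude belongs to YHR166C.

3.848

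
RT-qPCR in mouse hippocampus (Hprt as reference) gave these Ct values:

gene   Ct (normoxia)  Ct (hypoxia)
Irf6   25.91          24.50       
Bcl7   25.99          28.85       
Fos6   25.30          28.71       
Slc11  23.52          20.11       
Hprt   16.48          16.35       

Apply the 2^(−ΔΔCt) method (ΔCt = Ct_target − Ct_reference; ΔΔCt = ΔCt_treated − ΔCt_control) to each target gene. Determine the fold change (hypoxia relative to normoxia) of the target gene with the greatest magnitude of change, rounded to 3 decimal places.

Irf6: ΔΔCt = (24.50−16.35) − (25.91−16.48) = 8.15 − 9.43 = -1.28; fold change = 2^1.28 = 2.428
Bcl7: ΔΔCt = (28.85−16.35) − (25.99−16.48) = 12.50 − 9.51 = 2.99; fold change = 2^-2.99 = 0.126
Fos6: ΔΔCt = (28.71−16.35) − (25.30−16.48) = 12.36 − 8.82 = 3.54; fold change = 2^-3.54 = 0.086
Slc11: ΔΔCt = (20.11−16.35) − (23.52−16.48) = 3.76 − 7.04 = -3.28; fold change = 2^3.28 = 9.714
Fos6 has the largest |ΔΔCt| = 3.54.

0.086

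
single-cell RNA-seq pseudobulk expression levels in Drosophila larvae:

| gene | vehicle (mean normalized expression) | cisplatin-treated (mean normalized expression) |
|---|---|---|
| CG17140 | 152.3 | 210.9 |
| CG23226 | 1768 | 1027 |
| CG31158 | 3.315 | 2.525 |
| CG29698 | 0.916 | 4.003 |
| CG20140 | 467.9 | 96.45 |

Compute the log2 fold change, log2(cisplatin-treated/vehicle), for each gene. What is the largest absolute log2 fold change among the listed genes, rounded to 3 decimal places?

2.278

log2(210.9/152.3) = 0.470  (CG17140)
log2(1027/1768) = -0.784  (CG23226)
log2(2.525/3.315) = -0.393  (CG31158)
log2(4.003/0.916) = 2.128  (CG29698)
log2(96.45/467.9) = -2.278  (CG20140)
The largest magnitude belongs to CG20140.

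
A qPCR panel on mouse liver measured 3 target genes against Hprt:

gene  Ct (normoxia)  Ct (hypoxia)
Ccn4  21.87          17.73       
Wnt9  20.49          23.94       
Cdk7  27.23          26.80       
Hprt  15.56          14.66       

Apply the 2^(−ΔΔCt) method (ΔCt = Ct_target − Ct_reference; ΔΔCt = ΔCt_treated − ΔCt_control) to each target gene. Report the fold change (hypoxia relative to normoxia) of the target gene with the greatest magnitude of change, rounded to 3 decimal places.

Ccn4: ΔΔCt = (17.73−14.66) − (21.87−15.56) = 3.07 − 6.31 = -3.24; fold change = 2^3.24 = 9.448
Wnt9: ΔΔCt = (23.94−14.66) − (20.49−15.56) = 9.28 − 4.93 = 4.35; fold change = 2^-4.35 = 0.049
Cdk7: ΔΔCt = (26.80−14.66) − (27.23−15.56) = 12.14 − 11.67 = 0.47; fold change = 2^-0.47 = 0.722
Wnt9 has the largest |ΔΔCt| = 4.35.

0.049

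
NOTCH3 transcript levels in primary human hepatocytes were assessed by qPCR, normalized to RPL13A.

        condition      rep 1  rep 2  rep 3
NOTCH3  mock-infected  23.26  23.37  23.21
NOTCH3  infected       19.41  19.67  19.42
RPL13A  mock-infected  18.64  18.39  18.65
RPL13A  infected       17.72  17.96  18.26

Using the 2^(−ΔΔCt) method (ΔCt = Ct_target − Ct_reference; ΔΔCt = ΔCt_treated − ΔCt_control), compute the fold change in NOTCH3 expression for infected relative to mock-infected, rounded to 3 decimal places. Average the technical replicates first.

9.190

Mean Ct: NOTCH3 mock-infected 23.280; NOTCH3 infected 19.500; RPL13A mock-infected 18.560; RPL13A infected 17.980
ΔCt(mock-infected) = 23.280 − 18.560 = 4.720
ΔCt(infected) = 19.500 − 17.980 = 1.520
ΔΔCt = 1.520 − 4.720 = -3.200
Fold change = 2^(−(-3.200)) = 2^3.200 = 9.1896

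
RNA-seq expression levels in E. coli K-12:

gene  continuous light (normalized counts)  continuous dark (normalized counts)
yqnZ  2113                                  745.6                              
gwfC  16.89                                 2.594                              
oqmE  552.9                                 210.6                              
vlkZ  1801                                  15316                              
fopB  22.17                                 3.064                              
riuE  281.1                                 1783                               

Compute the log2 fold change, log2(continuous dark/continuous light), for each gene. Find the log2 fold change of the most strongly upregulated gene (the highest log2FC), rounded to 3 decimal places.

3.088

log2(745.6/2113) = -1.503  (yqnZ)
log2(2.594/16.89) = -2.703  (gwfC)
log2(210.6/552.9) = -1.393  (oqmE)
log2(15316/1801) = 3.088  (vlkZ)
log2(3.064/22.17) = -2.855  (fopB)
log2(1783/281.1) = 2.665  (riuE)
vlkZ is most strongly upregulated.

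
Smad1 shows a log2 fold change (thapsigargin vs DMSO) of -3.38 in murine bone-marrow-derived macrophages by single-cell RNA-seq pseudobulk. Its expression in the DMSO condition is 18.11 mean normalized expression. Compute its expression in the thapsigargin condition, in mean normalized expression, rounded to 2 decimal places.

Fold change = 2^(-3.38) = 0.0961
thapsigargin expression = 18.11 × 0.0961 = 1.74

1.74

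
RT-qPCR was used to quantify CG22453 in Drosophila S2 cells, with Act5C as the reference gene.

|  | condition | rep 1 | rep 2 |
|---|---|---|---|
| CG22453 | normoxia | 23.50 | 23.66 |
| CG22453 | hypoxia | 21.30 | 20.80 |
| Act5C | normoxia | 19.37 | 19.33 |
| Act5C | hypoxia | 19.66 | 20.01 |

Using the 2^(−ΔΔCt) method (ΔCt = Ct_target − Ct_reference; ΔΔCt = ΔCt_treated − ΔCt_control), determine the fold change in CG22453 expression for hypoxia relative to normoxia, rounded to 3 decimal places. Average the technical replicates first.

Mean Ct: CG22453 normoxia 23.580; CG22453 hypoxia 21.050; Act5C normoxia 19.350; Act5C hypoxia 19.835
ΔCt(normoxia) = 23.580 − 19.350 = 4.230
ΔCt(hypoxia) = 21.050 − 19.835 = 1.215
ΔΔCt = 1.215 − 4.230 = -3.015
Fold change = 2^(−(-3.015)) = 2^3.015 = 8.0836

8.084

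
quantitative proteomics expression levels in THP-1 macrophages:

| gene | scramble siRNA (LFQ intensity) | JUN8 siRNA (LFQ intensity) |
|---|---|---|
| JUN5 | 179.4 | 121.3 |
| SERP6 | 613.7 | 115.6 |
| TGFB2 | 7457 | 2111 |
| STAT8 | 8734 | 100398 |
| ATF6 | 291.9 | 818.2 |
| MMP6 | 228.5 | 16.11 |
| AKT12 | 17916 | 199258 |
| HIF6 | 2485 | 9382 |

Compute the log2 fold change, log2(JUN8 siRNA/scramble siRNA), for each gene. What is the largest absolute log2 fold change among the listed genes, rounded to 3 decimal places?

3.826

log2(121.3/179.4) = -0.565  (JUN5)
log2(115.6/613.7) = -2.408  (SERP6)
log2(2111/7457) = -1.821  (TGFB2)
log2(100398/8734) = 3.523  (STAT8)
log2(818.2/291.9) = 1.487  (ATF6)
log2(16.11/228.5) = -3.826  (MMP6)
log2(199258/17916) = 3.475  (AKT12)
log2(9382/2485) = 1.917  (HIF6)
The largest magnitude belongs to MMP6.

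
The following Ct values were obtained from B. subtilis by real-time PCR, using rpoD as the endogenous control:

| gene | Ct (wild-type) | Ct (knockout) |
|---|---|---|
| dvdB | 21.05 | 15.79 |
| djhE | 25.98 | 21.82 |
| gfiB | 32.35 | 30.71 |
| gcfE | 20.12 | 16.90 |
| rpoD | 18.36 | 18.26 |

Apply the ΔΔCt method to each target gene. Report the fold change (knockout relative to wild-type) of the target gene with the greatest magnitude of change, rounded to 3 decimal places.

35.753

dvdB: ΔΔCt = (15.79−18.26) − (21.05−18.36) = -2.47 − 2.69 = -5.16; fold change = 2^5.16 = 35.753
djhE: ΔΔCt = (21.82−18.26) − (25.98−18.36) = 3.56 − 7.62 = -4.06; fold change = 2^4.06 = 16.679
gfiB: ΔΔCt = (30.71−18.26) − (32.35−18.36) = 12.45 − 13.99 = -1.54; fold change = 2^1.54 = 2.908
gcfE: ΔΔCt = (16.90−18.26) − (20.12−18.36) = -1.36 − 1.76 = -3.12; fold change = 2^3.12 = 8.694
dvdB has the largest |ΔΔCt| = 5.16.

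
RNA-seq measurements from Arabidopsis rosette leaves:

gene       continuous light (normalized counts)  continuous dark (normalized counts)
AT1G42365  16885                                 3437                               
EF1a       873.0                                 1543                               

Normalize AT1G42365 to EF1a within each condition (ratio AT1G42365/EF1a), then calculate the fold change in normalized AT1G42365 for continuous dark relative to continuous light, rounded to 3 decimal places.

AT1G42365/EF1a (continuous light) = 16885 / 873.0 = 19.341
AT1G42365/EF1a (continuous dark) = 3437 / 1543 = 2.2275
Fold change = 2.2275 / 19.341 = 0.1152

0.115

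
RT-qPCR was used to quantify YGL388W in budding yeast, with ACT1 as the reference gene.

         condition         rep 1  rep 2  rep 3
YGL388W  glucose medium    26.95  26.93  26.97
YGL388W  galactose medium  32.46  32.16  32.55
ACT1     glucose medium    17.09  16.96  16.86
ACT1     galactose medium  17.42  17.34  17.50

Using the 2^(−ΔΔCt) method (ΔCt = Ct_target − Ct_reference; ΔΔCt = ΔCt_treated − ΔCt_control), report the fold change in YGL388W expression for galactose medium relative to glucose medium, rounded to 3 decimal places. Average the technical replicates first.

0.031

Mean Ct: YGL388W glucose medium 26.950; YGL388W galactose medium 32.390; ACT1 glucose medium 16.970; ACT1 galactose medium 17.420
ΔCt(glucose medium) = 26.950 − 16.970 = 9.980
ΔCt(galactose medium) = 32.390 − 17.420 = 14.970
ΔΔCt = 14.970 − 9.980 = 4.990
Fold change = 2^(−4.990) = 0.0315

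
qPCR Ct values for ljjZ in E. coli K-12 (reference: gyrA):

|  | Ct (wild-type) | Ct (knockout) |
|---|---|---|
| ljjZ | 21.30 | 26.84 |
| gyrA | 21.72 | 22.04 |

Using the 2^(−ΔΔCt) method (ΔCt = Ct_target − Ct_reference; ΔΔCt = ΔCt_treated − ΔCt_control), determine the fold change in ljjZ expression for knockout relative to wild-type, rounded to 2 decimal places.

ΔCt(wild-type) = 21.300 − 21.720 = -0.420
ΔCt(knockout) = 26.840 − 22.040 = 4.800
ΔΔCt = 4.800 − (-0.420) = 5.220
Fold change = 2^(−5.220) = 0.027

0.03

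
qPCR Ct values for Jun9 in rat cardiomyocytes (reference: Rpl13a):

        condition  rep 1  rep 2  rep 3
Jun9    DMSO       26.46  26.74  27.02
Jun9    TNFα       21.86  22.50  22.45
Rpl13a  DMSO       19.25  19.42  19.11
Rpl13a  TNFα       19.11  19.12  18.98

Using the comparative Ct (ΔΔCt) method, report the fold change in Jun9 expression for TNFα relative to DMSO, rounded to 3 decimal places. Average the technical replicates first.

Mean Ct: Jun9 DMSO 26.740; Jun9 TNFα 22.270; Rpl13a DMSO 19.260; Rpl13a TNFα 19.070
ΔCt(DMSO) = 26.740 − 19.260 = 7.480
ΔCt(TNFα) = 22.270 − 19.070 = 3.200
ΔΔCt = 3.200 − 7.480 = -4.280
Fold change = 2^(−(-4.280)) = 2^4.280 = 19.4271

19.427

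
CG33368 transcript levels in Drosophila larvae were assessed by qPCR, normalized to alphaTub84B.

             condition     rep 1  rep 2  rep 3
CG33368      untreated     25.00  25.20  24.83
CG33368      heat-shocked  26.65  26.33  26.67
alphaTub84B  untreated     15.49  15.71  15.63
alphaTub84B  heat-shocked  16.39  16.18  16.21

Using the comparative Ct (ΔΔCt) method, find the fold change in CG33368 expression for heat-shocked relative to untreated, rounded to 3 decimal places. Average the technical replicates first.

Mean Ct: CG33368 untreated 25.010; CG33368 heat-shocked 26.550; alphaTub84B untreated 15.610; alphaTub84B heat-shocked 16.260
ΔCt(untreated) = 25.010 − 15.610 = 9.400
ΔCt(heat-shocked) = 26.550 − 16.260 = 10.290
ΔΔCt = 10.290 − 9.400 = 0.890
Fold change = 2^(−0.890) = 0.5396

0.540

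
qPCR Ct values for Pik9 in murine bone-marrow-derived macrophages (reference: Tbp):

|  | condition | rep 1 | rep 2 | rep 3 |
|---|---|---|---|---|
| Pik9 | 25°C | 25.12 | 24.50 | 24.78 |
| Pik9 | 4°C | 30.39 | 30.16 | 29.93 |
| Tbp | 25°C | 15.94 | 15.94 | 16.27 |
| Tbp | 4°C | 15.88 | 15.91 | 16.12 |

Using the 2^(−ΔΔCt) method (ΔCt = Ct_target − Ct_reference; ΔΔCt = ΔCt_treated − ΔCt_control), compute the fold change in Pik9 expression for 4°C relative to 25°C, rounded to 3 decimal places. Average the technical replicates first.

Mean Ct: Pik9 25°C 24.800; Pik9 4°C 30.160; Tbp 25°C 16.050; Tbp 4°C 15.970
ΔCt(25°C) = 24.800 − 16.050 = 8.750
ΔCt(4°C) = 30.160 − 15.970 = 14.190
ΔΔCt = 14.190 − 8.750 = 5.440
Fold change = 2^(−5.440) = 0.0230

0.023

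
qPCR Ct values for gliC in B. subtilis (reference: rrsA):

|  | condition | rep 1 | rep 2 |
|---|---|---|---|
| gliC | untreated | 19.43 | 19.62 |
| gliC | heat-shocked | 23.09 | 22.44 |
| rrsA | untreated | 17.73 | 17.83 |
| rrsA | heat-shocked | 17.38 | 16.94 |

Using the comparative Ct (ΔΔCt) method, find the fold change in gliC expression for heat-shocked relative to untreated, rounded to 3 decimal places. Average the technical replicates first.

0.069

Mean Ct: gliC untreated 19.525; gliC heat-shocked 22.765; rrsA untreated 17.780; rrsA heat-shocked 17.160
ΔCt(untreated) = 19.525 − 17.780 = 1.745
ΔCt(heat-shocked) = 22.765 − 17.160 = 5.605
ΔΔCt = 5.605 − 1.745 = 3.860
Fold change = 2^(−3.860) = 0.0689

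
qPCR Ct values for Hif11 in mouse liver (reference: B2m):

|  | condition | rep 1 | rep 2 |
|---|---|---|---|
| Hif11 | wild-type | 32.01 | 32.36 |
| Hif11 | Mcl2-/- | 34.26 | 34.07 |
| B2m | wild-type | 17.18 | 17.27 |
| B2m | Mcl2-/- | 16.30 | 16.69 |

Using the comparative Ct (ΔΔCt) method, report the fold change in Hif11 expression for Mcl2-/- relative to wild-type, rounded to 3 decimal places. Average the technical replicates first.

Mean Ct: Hif11 wild-type 32.185; Hif11 Mcl2-/- 34.165; B2m wild-type 17.225; B2m Mcl2-/- 16.495
ΔCt(wild-type) = 32.185 − 17.225 = 14.960
ΔCt(Mcl2-/-) = 34.165 − 16.495 = 17.670
ΔΔCt = 17.670 − 14.960 = 2.710
Fold change = 2^(−2.710) = 0.1528

0.153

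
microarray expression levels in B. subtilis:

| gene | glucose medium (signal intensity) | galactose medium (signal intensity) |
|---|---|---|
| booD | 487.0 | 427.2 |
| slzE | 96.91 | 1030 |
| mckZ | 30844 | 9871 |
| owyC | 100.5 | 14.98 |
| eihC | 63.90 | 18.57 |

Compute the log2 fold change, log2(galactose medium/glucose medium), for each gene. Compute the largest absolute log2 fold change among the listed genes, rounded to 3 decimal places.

3.410

log2(427.2/487.0) = -0.189  (booD)
log2(1030/96.91) = 3.410  (slzE)
log2(9871/30844) = -1.644  (mckZ)
log2(14.98/100.5) = -2.746  (owyC)
log2(18.57/63.90) = -1.783  (eihC)
The largest magnitude belongs to slzE.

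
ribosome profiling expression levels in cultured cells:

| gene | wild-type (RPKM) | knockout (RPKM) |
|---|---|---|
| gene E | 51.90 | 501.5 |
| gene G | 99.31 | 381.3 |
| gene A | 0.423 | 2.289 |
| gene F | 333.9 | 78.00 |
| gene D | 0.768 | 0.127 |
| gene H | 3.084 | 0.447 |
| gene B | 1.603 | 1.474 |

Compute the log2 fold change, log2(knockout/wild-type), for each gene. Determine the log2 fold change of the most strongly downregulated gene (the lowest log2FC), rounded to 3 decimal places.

log2(501.5/51.90) = 3.272  (gene E)
log2(381.3/99.31) = 1.941  (gene G)
log2(2.289/0.423) = 2.436  (gene A)
log2(78.00/333.9) = -2.098  (gene F)
log2(0.127/0.768) = -2.596  (gene D)
log2(0.447/3.084) = -2.786  (gene H)
log2(1.474/1.603) = -0.121  (gene B)
gene H is most strongly downregulated.

-2.786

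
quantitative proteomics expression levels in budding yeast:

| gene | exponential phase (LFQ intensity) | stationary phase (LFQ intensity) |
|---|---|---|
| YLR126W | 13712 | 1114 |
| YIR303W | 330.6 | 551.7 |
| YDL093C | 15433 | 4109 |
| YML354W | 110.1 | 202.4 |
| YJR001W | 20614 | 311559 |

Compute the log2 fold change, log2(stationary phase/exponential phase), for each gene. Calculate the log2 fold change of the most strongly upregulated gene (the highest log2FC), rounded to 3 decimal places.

log2(1114/13712) = -3.622  (YLR126W)
log2(551.7/330.6) = 0.739  (YIR303W)
log2(4109/15433) = -1.909  (YDL093C)
log2(202.4/110.1) = 0.878  (YML354W)
log2(311559/20614) = 3.918  (YJR001W)
YJR001W is most strongly upregulated.

3.918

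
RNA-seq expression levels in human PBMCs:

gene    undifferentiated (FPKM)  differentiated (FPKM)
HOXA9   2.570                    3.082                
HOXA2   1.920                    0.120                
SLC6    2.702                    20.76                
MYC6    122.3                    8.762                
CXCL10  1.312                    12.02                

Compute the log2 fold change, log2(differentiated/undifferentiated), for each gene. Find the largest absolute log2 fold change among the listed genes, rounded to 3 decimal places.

4.000

log2(3.082/2.570) = 0.262  (HOXA9)
log2(0.120/1.920) = -4.000  (HOXA2)
log2(20.76/2.702) = 2.942  (SLC6)
log2(8.762/122.3) = -3.803  (MYC6)
log2(12.02/1.312) = 3.196  (CXCL10)
The largest magnitude belongs to HOXA2.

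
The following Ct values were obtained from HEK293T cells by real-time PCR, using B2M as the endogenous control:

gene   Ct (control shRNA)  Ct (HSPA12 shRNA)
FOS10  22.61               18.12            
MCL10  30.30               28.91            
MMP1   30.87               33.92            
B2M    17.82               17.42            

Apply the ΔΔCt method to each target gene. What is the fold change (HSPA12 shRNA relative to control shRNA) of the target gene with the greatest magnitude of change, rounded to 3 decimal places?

17.030

FOS10: ΔΔCt = (18.12−17.42) − (22.61−17.82) = 0.70 − 4.79 = -4.09; fold change = 2^4.09 = 17.030
MCL10: ΔΔCt = (28.91−17.42) − (30.30−17.82) = 11.49 − 12.48 = -0.99; fold change = 2^0.99 = 1.986
MMP1: ΔΔCt = (33.92−17.42) − (30.87−17.82) = 16.50 − 13.05 = 3.45; fold change = 2^-3.45 = 0.092
FOS10 has the largest |ΔΔCt| = 4.09.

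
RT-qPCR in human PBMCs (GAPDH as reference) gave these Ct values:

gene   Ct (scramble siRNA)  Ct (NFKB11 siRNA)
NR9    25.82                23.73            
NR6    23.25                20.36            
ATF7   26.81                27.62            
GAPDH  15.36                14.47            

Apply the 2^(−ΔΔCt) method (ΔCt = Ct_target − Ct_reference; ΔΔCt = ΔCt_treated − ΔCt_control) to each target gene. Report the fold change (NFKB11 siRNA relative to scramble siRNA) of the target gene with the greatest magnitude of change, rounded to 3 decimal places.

4.000

NR9: ΔΔCt = (23.73−14.47) − (25.82−15.36) = 9.26 − 10.46 = -1.20; fold change = 2^1.20 = 2.297
NR6: ΔΔCt = (20.36−14.47) − (23.25−15.36) = 5.89 − 7.89 = -2.00; fold change = 2^2.00 = 4.000
ATF7: ΔΔCt = (27.62−14.47) − (26.81−15.36) = 13.15 − 11.45 = 1.70; fold change = 2^-1.70 = 0.308
NR6 has the largest |ΔΔCt| = 2.00.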